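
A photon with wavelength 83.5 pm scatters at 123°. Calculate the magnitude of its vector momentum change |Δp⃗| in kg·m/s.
1.3649e-23 kg·m/s

Photon momentum magnitude is p = h/λ.

Initial momentum:
p₀ = h/λ = 6.6261e-34/8.3500e-11 = 7.9354e-24 kg·m/s

After scattering:
λ' = λ + Δλ = 83.5 + 3.7478 = 87.2478 pm
p' = h/λ' = 6.6261e-34/8.7248e-11 = 7.5945e-24 kg·m/s

Momentum is a vector; the scattered photon's direction makes angle θ = 123° with the incident direction. The magnitude of the vector change Δp⃗ = p⃗₀ − p⃗' is found from the law of cosines:
|Δp⃗|² = p₀² + p'² − 2p₀p'cos θ
|Δp⃗|² = (7.9354e-24)² + (7.5945e-24)² − 2·7.9354e-24·7.5945e-24·cos(123°)
|Δp⃗| = 1.3649e-23 kg·m/s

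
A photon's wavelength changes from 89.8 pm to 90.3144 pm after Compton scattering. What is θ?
38.00°

First find the wavelength shift:
Δλ = λ' - λ = 90.3144 - 89.8 = 0.5144 pm

Using Δλ = λ_C(1 - cos θ), with λ_C = h/(m_e·c) ≈ 2.42631024 pm:
cos θ = 1 - Δλ/λ_C
cos θ = 1 - 0.5144/2.42631024
cos θ = 0.787991

θ = arccos(0.787991)
θ = 38.00°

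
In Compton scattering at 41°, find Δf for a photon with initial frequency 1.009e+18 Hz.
2.017e+15 Hz (decrease)

Convert frequency to wavelength (c = 299792458 m/s):
λ₀ = c/f₀ = 299792458/1.009e+18 = 2.9711839e-10 m = 297.1184 pm

Calculate Compton shift:
Δλ = λ_C(1 - cos(41°)) = 0.5952 pm

Final wavelength:
λ' = λ₀ + Δλ = 297.1184 + 0.5952 = 297.7135 pm

Final frequency:
f' = c/λ' = 299792458/2.9771354e-10 = 1.0069829e+18 Hz

Frequency shift (decrease):
Δf = f₀ - f' = 1.009e+18 - 1.0069829e+18 = 2.017e+15 Hz

(Intermediate values are shown rounded; full precision is carried through to the final answer.)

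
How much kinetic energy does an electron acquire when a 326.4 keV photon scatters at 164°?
181.5107 keV

By energy conservation: K_e = E_initial - E_final

First find the scattered photon energy:
Initial wavelength: λ = hc/E = 3.7985 pm
Compton shift: Δλ = λ_C(1 - cos(164°)) = 4.7586 pm
Final wavelength: λ' = 3.7985 + 4.7586 = 8.5572 pm
Final photon energy: E' = hc/λ' = 144.8893 keV

Electron kinetic energy:
K_e = E - E' = 326.4000 - 144.8893 = 181.5107 keV

(Intermediate values are shown rounded; full precision is carried through to the final answer.)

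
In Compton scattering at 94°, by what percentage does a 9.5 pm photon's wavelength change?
27.3217%

Calculate the Compton shift:
Δλ = λ_C(1 - cos(94°))
Δλ = 2.4263 × (1 - cos(94°))
Δλ = 2.4263 × 1.0698
Δλ = 2.5956 pm

Percentage change:
(Δλ/λ₀) × 100 = (2.5956/9.5) × 100
= 27.3217%

(Intermediate values are shown rounded; full precision is carried through to the final answer.)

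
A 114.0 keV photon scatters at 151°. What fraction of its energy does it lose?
0.2949 (or 29.49%)

Calculate initial and final photon energies:

Initial: E₀ = 114.0 keV → λ₀ = 10.8758 pm
Compton shift: Δλ = 4.5484 pm
Final wavelength: λ' = 15.4242 pm
Final energy: E' = 80.3828 keV

Fractional energy loss:
(E₀ - E')/E₀ = (114.0000 - 80.3828)/114.0000
= 33.6172/114.0000
= 0.2949
= 29.49%

(Intermediate values are shown rounded; full precision is carried through to the final answer.)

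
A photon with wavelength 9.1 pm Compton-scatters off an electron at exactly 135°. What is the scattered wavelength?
13.2420 pm

Using the Compton formula: λ' = λ + λ_C(1 − cos θ)

For θ = 135°, cos θ = -√2/2 (exact) ≈ -0.7071, so:
1 − cos 135° = 1 − (-√2/2) ≈ 1.7071

Δλ = λ_C × 1.7071 = 2.4263 × 1.7071 = 4.1420 pm

λ' = 9.1 + 4.1420 = 13.2420 pm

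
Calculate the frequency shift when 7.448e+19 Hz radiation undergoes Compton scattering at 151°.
3.951e+19 Hz (decrease)

Convert frequency to wavelength (c = 299792458 m/s):
λ₀ = c/f₀ = 299792458/7.448e+19 = 4.0251404e-12 m = 4.0251 pm

Calculate Compton shift:
Δλ = λ_C(1 - cos(151°)) = 4.5484 pm

Final wavelength:
λ' = λ₀ + Δλ = 4.0251 + 4.5484 = 8.5735 pm

Final frequency:
f' = c/λ' = 299792458/8.5735494e-12 = 3.4967135e+19 Hz

Frequency shift (decrease):
Δf = f₀ - f' = 7.448e+19 - 3.4967135e+19 = 3.951e+19 Hz

(Intermediate values are shown rounded; full precision is carried through to the final answer.)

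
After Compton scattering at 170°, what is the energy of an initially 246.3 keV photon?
125.8770 keV

First convert energy to wavelength:
λ = hc/E, with hc ≈ 1239.842 keV·pm (i.e. 1239.842 eV·nm)

For E = 246.3 keV = 246300 eV:
λ = 1239.842 keV·pm / 246.3 keV
λ = 5.0339 pm

Calculate the Compton shift:
Δλ = λ_C(1 - cos(170°)) = 2.4263 × 1.9848
Δλ = 4.8158 pm

Final wavelength:
λ' = 5.0339 + 4.8158 = 9.8496 pm

Final energy:
E' = hc/λ' = 1239.842 / 9.8496 = 125.8770 keV

(Intermediate values are shown rounded; full precision is carried through to the final answer.)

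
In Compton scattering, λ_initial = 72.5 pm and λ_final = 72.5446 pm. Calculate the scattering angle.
11.00°

First find the wavelength shift:
Δλ = λ' - λ = 72.5446 - 72.5 = 0.0446 pm

Using Δλ = λ_C(1 - cos θ), with λ_C = h/(m_e·c) ≈ 2.42631024 pm:
cos θ = 1 - Δλ/λ_C
cos θ = 1 - 0.0446/2.42631024
cos θ = 0.981618

θ = arccos(0.981618)
θ = 11.00°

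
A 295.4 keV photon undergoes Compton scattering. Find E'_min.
137.0024 keV (at θ = 180°)

The scattered photon has minimum energy when its wavelength is maximum, i.e., when the Compton shift Δλ = λ_C(1 − cos θ) is maximum. This occurs at θ = 180° (backscattering), giving Δλ_max = 2λ_C = 4.8526 pm.

Initial wavelength: λ₀ = hc/E₀ = 4.1972 pm
Maximum final wavelength: λ'_max = λ₀ + 2λ_C = 4.1972 + 4.8526 = 9.0498 pm
Minimum final energy: E'_min = hc/λ'_max = 137.0024 keV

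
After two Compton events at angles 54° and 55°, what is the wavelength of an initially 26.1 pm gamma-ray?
28.1348 pm

Apply Compton shift twice:

First scattering at θ₁ = 54°:
Δλ₁ = λ_C(1 - cos(54°))
Δλ₁ = 2.4263 × 0.4122
Δλ₁ = 1.0002 pm

After first scattering:
λ₁ = 26.1 + 1.0002 = 27.1002 pm

Second scattering at θ₂ = 55°:
Δλ₂ = λ_C(1 - cos(55°))
Δλ₂ = 2.4263 × 0.4264
Δλ₂ = 1.0346 pm

Final wavelength:
λ₂ = 27.1002 + 1.0346 = 28.1348 pm

Total shift: Δλ_total = 1.0002 + 1.0346 = 2.0348 pm

(Intermediate values are shown rounded; full precision is carried through to the final answer.)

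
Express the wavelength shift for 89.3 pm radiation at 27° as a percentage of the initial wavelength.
0.2961%

Calculate the Compton shift:
Δλ = λ_C(1 - cos(27°))
Δλ = 2.4263 × (1 - cos(27°))
Δλ = 2.4263 × 0.1090
Δλ = 0.2645 pm

Percentage change:
(Δλ/λ₀) × 100 = (0.2645/89.3) × 100
= 0.2961%

(Intermediate values are shown rounded; full precision is carried through to the final answer.)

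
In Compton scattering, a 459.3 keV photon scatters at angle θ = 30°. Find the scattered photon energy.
409.9355 keV

First convert energy to wavelength:
λ = hc/E, with hc ≈ 1239.842 keV·pm (i.e. 1239.842 eV·nm)

For E = 459.3 keV = 459300 eV:
λ = 1239.842 keV·pm / 459.3 keV
λ = 2.6994 pm

Calculate the Compton shift:
Δλ = λ_C(1 - cos(30°)) = 2.4263 × 0.1340
Δλ = 0.3251 pm

Final wavelength:
λ' = 2.6994 + 0.3251 = 3.0245 pm

Final energy:
E' = hc/λ' = 1239.842 / 3.0245 = 409.9355 keV

(Intermediate values are shown rounded; full precision is carried through to the final answer.)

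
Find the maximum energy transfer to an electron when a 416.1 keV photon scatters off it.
257.8013 keV

Maximum energy transfer occurs at θ = 180° (backscattering).

Initial photon: E₀ = 416.1 keV → λ₀ = 2.9797 pm

Maximum Compton shift (at 180°):
Δλ_max = 2λ_C = 2 × 2.4263 = 4.8526 pm

Final wavelength:
λ' = 2.9797 + 4.8526 = 7.8323 pm

Minimum photon energy (maximum energy to electron):
E'_min = hc/λ' = 158.2987 keV

Maximum electron kinetic energy:
K_max = E₀ - E'_min = 416.1000 - 158.2987 = 257.8013 keV

(Intermediate values are shown rounded; full precision is carried through to the final answer.)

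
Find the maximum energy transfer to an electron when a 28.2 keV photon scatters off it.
2.8031 keV

Maximum energy transfer occurs at θ = 180° (backscattering).

Initial photon: E₀ = 28.2 keV → λ₀ = 43.9660 pm

Maximum Compton shift (at 180°):
Δλ_max = 2λ_C = 2 × 2.4263 = 4.8526 pm

Final wavelength:
λ' = 43.9660 + 4.8526 = 48.8186 pm

Minimum photon energy (maximum energy to electron):
E'_min = hc/λ' = 25.3969 keV

Maximum electron kinetic energy:
K_max = E₀ - E'_min = 28.2000 - 25.3969 = 2.8031 keV

(Intermediate values are shown rounded; full precision is carried through to the final answer.)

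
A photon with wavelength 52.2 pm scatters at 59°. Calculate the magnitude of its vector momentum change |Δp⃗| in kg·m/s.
1.2366e-23 kg·m/s

Photon momentum magnitude is p = h/λ.

Initial momentum:
p₀ = h/λ = 6.6261e-34/5.2200e-11 = 1.2694e-23 kg·m/s

After scattering:
λ' = λ + Δλ = 52.2 + 1.1767 = 53.3767 pm
p' = h/λ' = 6.6261e-34/5.3377e-11 = 1.2414e-23 kg·m/s

Momentum is a vector; the scattered photon's direction makes angle θ = 59° with the incident direction. The magnitude of the vector change Δp⃗ = p⃗₀ − p⃗' is found from the law of cosines:
|Δp⃗|² = p₀² + p'² − 2p₀p'cos θ
|Δp⃗|² = (1.2694e-23)² + (1.2414e-23)² − 2·1.2694e-23·1.2414e-23·cos(59°)
|Δp⃗| = 1.2366e-23 kg·m/s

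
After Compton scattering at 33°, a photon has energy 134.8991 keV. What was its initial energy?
140.9000 keV

Convert final energy to wavelength (hc ≈ 1239.842 keV·pm):
λ' = hc/E' = 1239.842 / 134.8991 = 9.1909 pm

Calculate the Compton shift:
Δλ = λ_C(1 - cos(33°))
Δλ = 2.4263 × (1 - cos(33°))
Δλ = 0.3914 pm

Initial wavelength:
λ = λ' - Δλ = 9.1909 - 0.3914 = 8.7994 pm

Initial energy:
E = hc/λ = 1239.842 / 8.7994 = 140.9000 keV

(Intermediate values are shown rounded; full precision is carried through to the final answer.)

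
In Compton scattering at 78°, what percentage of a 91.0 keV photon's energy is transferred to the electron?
0.1236 (or 12.36%)

Calculate initial and final photon energies:

Initial: E₀ = 91.0 keV → λ₀ = 13.6246 pm
Compton shift: Δλ = 1.9219 pm
Final wavelength: λ' = 15.5465 pm
Final energy: E' = 79.7506 keV

Fractional energy loss:
(E₀ - E')/E₀ = (91.0000 - 79.7506)/91.0000
= 11.2494/91.0000
= 0.1236
= 12.36%

(Intermediate values are shown rounded; full precision is carried through to the final answer.)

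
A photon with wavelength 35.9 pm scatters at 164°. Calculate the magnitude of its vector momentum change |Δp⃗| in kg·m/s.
3.4417e-23 kg·m/s

Photon momentum magnitude is p = h/λ.

Initial momentum:
p₀ = h/λ = 6.6261e-34/3.5900e-11 = 1.8457e-23 kg·m/s

After scattering:
λ' = λ + Δλ = 35.9 + 4.7586 = 40.6586 pm
p' = h/λ' = 6.6261e-34/4.0659e-11 = 1.6297e-23 kg·m/s

Momentum is a vector; the scattered photon's direction makes angle θ = 164° with the incident direction. The magnitude of the vector change Δp⃗ = p⃗₀ − p⃗' is found from the law of cosines:
|Δp⃗|² = p₀² + p'² − 2p₀p'cos θ
|Δp⃗|² = (1.8457e-23)² + (1.6297e-23)² − 2·1.8457e-23·1.6297e-23·cos(164°)
|Δp⃗| = 3.4417e-23 kg·m/s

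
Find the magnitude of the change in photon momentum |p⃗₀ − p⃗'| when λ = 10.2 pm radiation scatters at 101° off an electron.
8.9652e-23 kg·m/s

Photon momentum magnitude is p = h/λ.

Initial momentum:
p₀ = h/λ = 6.6261e-34/1.0200e-11 = 6.4961e-23 kg·m/s

After scattering:
λ' = λ + Δλ = 10.2 + 2.8893 = 13.0893 pm
p' = h/λ' = 6.6261e-34/1.3089e-11 = 5.0622e-23 kg·m/s

Momentum is a vector; the scattered photon's direction makes angle θ = 101° with the incident direction. The magnitude of the vector change Δp⃗ = p⃗₀ − p⃗' is found from the law of cosines:
|Δp⃗|² = p₀² + p'² − 2p₀p'cos θ
|Δp⃗|² = (6.4961e-23)² + (5.0622e-23)² − 2·6.4961e-23·5.0622e-23·cos(101°)
|Δp⃗| = 8.9652e-23 kg·m/s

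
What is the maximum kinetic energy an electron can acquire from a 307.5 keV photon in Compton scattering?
167.9509 keV

Maximum energy transfer occurs at θ = 180° (backscattering).

Initial photon: E₀ = 307.5 keV → λ₀ = 4.0320 pm

Maximum Compton shift (at 180°):
Δλ_max = 2λ_C = 2 × 2.4263 = 4.8526 pm

Final wavelength:
λ' = 4.0320 + 4.8526 = 8.8846 pm

Minimum photon energy (maximum energy to electron):
E'_min = hc/λ' = 139.5491 keV

Maximum electron kinetic energy:
K_max = E₀ - E'_min = 307.5000 - 139.5491 = 167.9509 keV

(Intermediate values are shown rounded; full precision is carried through to the final answer.)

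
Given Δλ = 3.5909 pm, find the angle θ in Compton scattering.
118.68°

From the Compton formula Δλ = λ_C(1 - cos θ), we can solve for θ:

cos θ = 1 - Δλ/λ_C

Given:
- Δλ = 3.5909 pm
- λ_C = h/(m_e·c) ≈ 2.42631024 pm

cos θ = 1 - 3.5909/2.42631024
cos θ = 1 - 1.479984
cos θ = -0.479984

θ = arccos(-0.479984)
θ = 118.68°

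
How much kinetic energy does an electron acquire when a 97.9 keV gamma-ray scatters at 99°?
17.7563 keV

By energy conservation: K_e = E_initial - E_final

First find the scattered photon energy:
Initial wavelength: λ = hc/E = 12.6644 pm
Compton shift: Δλ = λ_C(1 - cos(99°)) = 2.8059 pm
Final wavelength: λ' = 12.6644 + 2.8059 = 15.4702 pm
Final photon energy: E' = hc/λ' = 80.1437 keV

Electron kinetic energy:
K_e = E - E' = 97.9000 - 80.1437 = 17.7563 keV

(Intermediate values are shown rounded; full precision is carried through to the final answer.)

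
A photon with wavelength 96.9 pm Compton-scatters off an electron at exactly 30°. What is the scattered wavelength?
97.2251 pm

Using the Compton formula: λ' = λ + λ_C(1 − cos θ)

For θ = 30°, cos θ = √3/2 (exact) ≈ 0.8660, so:
1 − cos 30° = 1 − (√3/2) ≈ 0.1340

Δλ = λ_C × 0.1340 = 2.4263 × 0.1340 = 0.3251 pm

λ' = 96.9 + 0.3251 = 97.2251 pm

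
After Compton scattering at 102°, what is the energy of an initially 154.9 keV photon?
113.3838 keV

First convert energy to wavelength:
λ = hc/E, with hc ≈ 1239.842 keV·pm (i.e. 1239.842 eV·nm)

For E = 154.9 keV = 154900 eV:
λ = 1239.842 keV·pm / 154.9 keV
λ = 8.0041 pm

Calculate the Compton shift:
Δλ = λ_C(1 - cos(102°)) = 2.4263 × 1.2079
Δλ = 2.9308 pm

Final wavelength:
λ' = 8.0041 + 2.9308 = 10.9349 pm

Final energy:
E' = hc/λ' = 1239.842 / 10.9349 = 113.3838 keV

(Intermediate values are shown rounded; full precision is carried through to the final answer.)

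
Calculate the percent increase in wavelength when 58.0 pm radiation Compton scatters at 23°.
0.3326%

Calculate the Compton shift:
Δλ = λ_C(1 - cos(23°))
Δλ = 2.4263 × (1 - cos(23°))
Δλ = 2.4263 × 0.0795
Δλ = 0.1929 pm

Percentage change:
(Δλ/λ₀) × 100 = (0.1929/58.0) × 100
= 0.3326%

(Intermediate values are shown rounded; full precision is carried through to the final answer.)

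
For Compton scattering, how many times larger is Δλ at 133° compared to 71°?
133° produces the larger shift by a factor of 2.494

Calculate both shifts using Δλ = λ_C(1 - cos θ):

For θ₁ = 71°:
Δλ₁ = 2.4263 × (1 - cos(71°))
Δλ₁ = 2.4263 × 0.6744
Δλ₁ = 1.6364 pm

For θ₂ = 133°:
Δλ₂ = 2.4263 × (1 - cos(133°))
Δλ₂ = 2.4263 × 1.6820
Δλ₂ = 4.0810 pm

The 133° angle produces the larger shift.
Ratio: 4.0810/1.6364 = 2.494

(Intermediate values are shown rounded; full precision is carried through to the final answer.)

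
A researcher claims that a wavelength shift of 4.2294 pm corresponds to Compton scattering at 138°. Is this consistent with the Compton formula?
Yes, consistent

Calculate the expected shift for θ = 138°:

Δλ_expected = λ_C(1 - cos(138°))
Δλ_expected = 2.4263 × (1 - cos(138°))
Δλ_expected = 2.4263 × 1.7431
Δλ_expected = 4.2294 pm

Given shift: 4.2294 pm
Expected shift: 4.2294 pm
Difference: 0.0000 pm

The values match. This is consistent with Compton scattering at the stated angle.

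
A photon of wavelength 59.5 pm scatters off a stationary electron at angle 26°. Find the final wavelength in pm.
59.7456 pm

Using the Compton scattering formula:
λ' = λ + Δλ = λ + λ_C(1 - cos θ)

Given:
- Initial wavelength λ = 59.5 pm
- Scattering angle θ = 26°
- Compton wavelength λ_C ≈ 2.4263 pm

Calculate the shift:
Δλ = 2.4263 × (1 - cos(26°))
Δλ = 2.4263 × 0.1012
Δλ = 0.2456 pm

Final wavelength:
λ' = 59.5 + 0.2456 = 59.7456 pm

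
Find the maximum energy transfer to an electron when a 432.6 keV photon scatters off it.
271.9705 keV

Maximum energy transfer occurs at θ = 180° (backscattering).

Initial photon: E₀ = 432.6 keV → λ₀ = 2.8660 pm

Maximum Compton shift (at 180°):
Δλ_max = 2λ_C = 2 × 2.4263 = 4.8526 pm

Final wavelength:
λ' = 2.8660 + 4.8526 = 7.7186 pm

Minimum photon energy (maximum energy to electron):
E'_min = hc/λ' = 160.6295 keV

Maximum electron kinetic energy:
K_max = E₀ - E'_min = 432.6000 - 160.6295 = 271.9705 keV

(Intermediate values are shown rounded; full precision is carried through to the final answer.)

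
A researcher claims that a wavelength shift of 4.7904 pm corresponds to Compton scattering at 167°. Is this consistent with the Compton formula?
Yes, consistent

Calculate the expected shift for θ = 167°:

Δλ_expected = λ_C(1 - cos(167°))
Δλ_expected = 2.4263 × (1 - cos(167°))
Δλ_expected = 2.4263 × 1.9744
Δλ_expected = 4.7904 pm

Given shift: 4.7904 pm
Expected shift: 4.7904 pm
Difference: 0.0000 pm

The values match. This is consistent with Compton scattering at the stated angle.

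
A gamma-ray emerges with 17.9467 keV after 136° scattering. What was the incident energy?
19.1000 keV

Convert final energy to wavelength (hc ≈ 1239.842 keV·pm):
λ' = hc/E' = 1239.842 / 17.9467 = 69.0847 pm

Calculate the Compton shift:
Δλ = λ_C(1 - cos(136°))
Δλ = 2.4263 × (1 - cos(136°))
Δλ = 4.1717 pm

Initial wavelength:
λ = λ' - Δλ = 69.0847 - 4.1717 = 64.9130 pm

Initial energy:
E = hc/λ = 1239.842 / 64.9130 = 19.1000 keV

(Intermediate values are shown rounded; full precision is carried through to the final answer.)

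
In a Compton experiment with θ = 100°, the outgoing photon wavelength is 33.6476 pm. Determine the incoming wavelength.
30.8000 pm

From λ' = λ + Δλ, we have λ = λ' - Δλ

First calculate the Compton shift:
Δλ = λ_C(1 - cos θ)
Δλ = 2.4263 × (1 - cos(100°))
Δλ = 2.4263 × 1.1736
Δλ = 2.8476 pm

Initial wavelength:
λ = λ' - Δλ
λ = 33.6476 - 2.8476
λ = 30.8000 pm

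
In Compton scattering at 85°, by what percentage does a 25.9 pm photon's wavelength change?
8.5515%

Calculate the Compton shift:
Δλ = λ_C(1 - cos(85°))
Δλ = 2.4263 × (1 - cos(85°))
Δλ = 2.4263 × 0.9128
Δλ = 2.2148 pm

Percentage change:
(Δλ/λ₀) × 100 = (2.2148/25.9) × 100
= 8.5515%

(Intermediate values are shown rounded; full precision is carried through to the final answer.)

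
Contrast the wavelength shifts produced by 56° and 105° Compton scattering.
105° produces the larger shift by a factor of 2.856

Calculate both shifts using Δλ = λ_C(1 - cos θ):

For θ₁ = 56°:
Δλ₁ = 2.4263 × (1 - cos(56°))
Δλ₁ = 2.4263 × 0.4408
Δλ₁ = 1.0695 pm

For θ₂ = 105°:
Δλ₂ = 2.4263 × (1 - cos(105°))
Δλ₂ = 2.4263 × 1.2588
Δλ₂ = 3.0543 pm

The 105° angle produces the larger shift.
Ratio: 3.0543/1.0695 = 2.856

(Intermediate values are shown rounded; full precision is carried through to the final answer.)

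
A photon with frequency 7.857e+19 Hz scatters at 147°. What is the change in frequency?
4.235e+19 Hz (decrease)

Convert frequency to wavelength (c = 299792458 m/s):
λ₀ = c/f₀ = 299792458/7.857e+19 = 3.8156097e-12 m = 3.8156 pm

Calculate Compton shift:
Δλ = λ_C(1 - cos(147°)) = 4.4612 pm

Final wavelength:
λ' = λ₀ + Δλ = 3.8156 + 4.4612 = 8.2768 pm

Final frequency:
f' = c/λ' = 299792458/8.2767950e-12 = 3.6220839e+19 Hz

Frequency shift (decrease):
Δf = f₀ - f' = 7.857e+19 - 3.6220839e+19 = 4.235e+19 Hz

(Intermediate values are shown rounded; full precision is carried through to the final answer.)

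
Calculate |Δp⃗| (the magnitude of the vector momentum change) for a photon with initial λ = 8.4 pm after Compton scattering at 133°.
1.2146e-22 kg·m/s

Photon momentum magnitude is p = h/λ.

Initial momentum:
p₀ = h/λ = 6.6261e-34/8.4000e-12 = 7.8882e-23 kg·m/s

After scattering:
λ' = λ + Δλ = 8.4 + 4.0810 = 12.4810 pm
p' = h/λ' = 6.6261e-34/1.2481e-11 = 5.3089e-23 kg·m/s

Momentum is a vector; the scattered photon's direction makes angle θ = 133° with the incident direction. The magnitude of the vector change Δp⃗ = p⃗₀ − p⃗' is found from the law of cosines:
|Δp⃗|² = p₀² + p'² − 2p₀p'cos θ
|Δp⃗|² = (7.8882e-23)² + (5.3089e-23)² − 2·7.8882e-23·5.3089e-23·cos(133°)
|Δp⃗| = 1.2146e-22 kg·m/s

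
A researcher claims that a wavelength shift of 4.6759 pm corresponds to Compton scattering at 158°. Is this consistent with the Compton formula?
Yes, consistent

Calculate the expected shift for θ = 158°:

Δλ_expected = λ_C(1 - cos(158°))
Δλ_expected = 2.4263 × (1 - cos(158°))
Δλ_expected = 2.4263 × 1.9272
Δλ_expected = 4.6759 pm

Given shift: 4.6759 pm
Expected shift: 4.6759 pm
Difference: 0.0000 pm

The values match. This is consistent with Compton scattering at the stated angle.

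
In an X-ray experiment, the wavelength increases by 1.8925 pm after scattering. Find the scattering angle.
77.29°

From the Compton formula Δλ = λ_C(1 - cos θ), we can solve for θ:

cos θ = 1 - Δλ/λ_C

Given:
- Δλ = 1.8925 pm
- λ_C = h/(m_e·c) ≈ 2.42631024 pm

cos θ = 1 - 1.8925/2.42631024
cos θ = 1 - 0.779991
cos θ = 0.220009

θ = arccos(0.220009)
θ = 77.29°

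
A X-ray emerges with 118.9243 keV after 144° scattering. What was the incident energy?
205.3999 keV

Convert final energy to wavelength (hc ≈ 1239.842 keV·pm):
λ' = hc/E' = 1239.842 / 118.9243 = 10.4255 pm

Calculate the Compton shift:
Δλ = λ_C(1 - cos(144°))
Δλ = 2.4263 × (1 - cos(144°))
Δλ = 4.3892 pm

Initial wavelength:
λ = λ' - Δλ = 10.4255 - 4.3892 = 6.0362 pm

Initial energy:
E = hc/λ = 1239.842 / 6.0362 = 205.3999 keV

(Intermediate values are shown rounded; full precision is carried through to the final answer.)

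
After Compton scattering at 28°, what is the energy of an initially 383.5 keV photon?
352.5313 keV

First convert energy to wavelength:
λ = hc/E, with hc ≈ 1239.842 keV·pm (i.e. 1239.842 eV·nm)

For E = 383.5 keV = 383500 eV:
λ = 1239.842 keV·pm / 383.5 keV
λ = 3.2330 pm

Calculate the Compton shift:
Δλ = λ_C(1 - cos(28°)) = 2.4263 × 0.1171
Δλ = 0.2840 pm

Final wavelength:
λ' = 3.2330 + 0.2840 = 3.5170 pm

Final energy:
E' = hc/λ' = 1239.842 / 3.5170 = 352.5313 keV

(Intermediate values are shown rounded; full precision is carried through to the final answer.)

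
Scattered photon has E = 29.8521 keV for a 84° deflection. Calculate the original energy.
31.4999 keV

Convert final energy to wavelength (hc ≈ 1239.842 keV·pm):
λ' = hc/E' = 1239.842 / 29.8521 = 41.5328 pm

Calculate the Compton shift:
Δλ = λ_C(1 - cos(84°))
Δλ = 2.4263 × (1 - cos(84°))
Δλ = 2.1727 pm

Initial wavelength:
λ = λ' - Δλ = 41.5328 - 2.1727 = 39.3601 pm

Initial energy:
E = hc/λ = 1239.842 / 39.3601 = 31.4999 keV

(Intermediate values are shown rounded; full precision is carried through to the final answer.)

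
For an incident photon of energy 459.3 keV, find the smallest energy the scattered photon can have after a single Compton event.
164.1732 keV (at θ = 180°)

The scattered photon has minimum energy when its wavelength is maximum, i.e., when the Compton shift Δλ = λ_C(1 − cos θ) is maximum. This occurs at θ = 180° (backscattering), giving Δλ_max = 2λ_C = 4.8526 pm.

Initial wavelength: λ₀ = hc/E₀ = 2.6994 pm
Maximum final wavelength: λ'_max = λ₀ + 2λ_C = 2.6994 + 4.8526 = 7.5520 pm
Minimum final energy: E'_min = hc/λ'_max = 164.1732 keV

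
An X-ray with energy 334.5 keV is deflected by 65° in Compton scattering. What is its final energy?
242.7512 keV

First convert energy to wavelength:
λ = hc/E, with hc ≈ 1239.842 keV·pm (i.e. 1239.842 eV·nm)

For E = 334.5 keV = 334500 eV:
λ = 1239.842 keV·pm / 334.5 keV
λ = 3.7066 pm

Calculate the Compton shift:
Δλ = λ_C(1 - cos(65°)) = 2.4263 × 0.5774
Δλ = 1.4009 pm

Final wavelength:
λ' = 3.7066 + 1.4009 = 5.1075 pm

Final energy:
E' = hc/λ' = 1239.842 / 5.1075 = 242.7512 keV

(Intermediate values are shown rounded; full precision is carried through to the final answer.)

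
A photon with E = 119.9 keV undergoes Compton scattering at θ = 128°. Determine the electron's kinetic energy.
32.9590 keV

By energy conservation: K_e = E_initial - E_final

First find the scattered photon energy:
Initial wavelength: λ = hc/E = 10.3406 pm
Compton shift: Δλ = λ_C(1 - cos(128°)) = 3.9201 pm
Final wavelength: λ' = 10.3406 + 3.9201 = 14.2607 pm
Final photon energy: E' = hc/λ' = 86.9410 keV

Electron kinetic energy:
K_e = E - E' = 119.9000 - 86.9410 = 32.9590 keV

(Intermediate values are shown rounded; full precision is carried through to the final answer.)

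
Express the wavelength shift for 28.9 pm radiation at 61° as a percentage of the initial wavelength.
4.3253%

Calculate the Compton shift:
Δλ = λ_C(1 - cos(61°))
Δλ = 2.4263 × (1 - cos(61°))
Δλ = 2.4263 × 0.5152
Δλ = 1.2500 pm

Percentage change:
(Δλ/λ₀) × 100 = (1.2500/28.9) × 100
= 4.3253%

(Intermediate values are shown rounded; full precision is carried through to the final answer.)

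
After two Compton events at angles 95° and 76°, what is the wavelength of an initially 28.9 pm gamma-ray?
33.3771 pm

Apply Compton shift twice:

First scattering at θ₁ = 95°:
Δλ₁ = λ_C(1 - cos(95°))
Δλ₁ = 2.4263 × 1.0872
Δλ₁ = 2.6378 pm

After first scattering:
λ₁ = 28.9 + 2.6378 = 31.5378 pm

Second scattering at θ₂ = 76°:
Δλ₂ = λ_C(1 - cos(76°))
Δλ₂ = 2.4263 × 0.7581
Δλ₂ = 1.8393 pm

Final wavelength:
λ₂ = 31.5378 + 1.8393 = 33.3771 pm

Total shift: Δλ_total = 2.6378 + 1.8393 = 4.4771 pm

(Intermediate values are shown rounded; full precision is carried through to the final answer.)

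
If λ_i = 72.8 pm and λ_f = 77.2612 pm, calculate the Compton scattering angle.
147.00°

First find the wavelength shift:
Δλ = λ' - λ = 77.2612 - 72.8 = 4.4612 pm

Using Δλ = λ_C(1 - cos θ), with λ_C = h/(m_e·c) ≈ 2.42631024 pm:
cos θ = 1 - Δλ/λ_C
cos θ = 1 - 4.4612/2.42631024
cos θ = -0.838677

θ = arccos(-0.838677)
θ = 147.00°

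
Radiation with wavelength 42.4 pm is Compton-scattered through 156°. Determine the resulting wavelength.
47.0429 pm

Using the Compton scattering formula:
λ' = λ + Δλ = λ + λ_C(1 - cos θ)

Given:
- Initial wavelength λ = 42.4 pm
- Scattering angle θ = 156°
- Compton wavelength λ_C ≈ 2.4263 pm

Calculate the shift:
Δλ = 2.4263 × (1 - cos(156°))
Δλ = 2.4263 × 1.9135
Δλ = 4.6429 pm

Final wavelength:
λ' = 42.4 + 4.6429 = 47.0429 pm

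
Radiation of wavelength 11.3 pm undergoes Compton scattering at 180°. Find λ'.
16.1526 pm

Using the Compton formula: λ' = λ + λ_C(1 − cos θ)

For θ = 180°, cos θ = -1 (exact) = -1.0000, so:
1 − cos 180° = 1 − (-1) = 2.0000

Δλ = λ_C × 2.0000 = 2.4263 × 2.0000 = 4.8526 pm

λ' = 11.3 + 4.8526 = 16.1526 pm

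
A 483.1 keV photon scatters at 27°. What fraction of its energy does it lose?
0.0934 (or 9.34%)

Calculate initial and final photon energies:

Initial: E₀ = 483.1 keV → λ₀ = 2.5664 pm
Compton shift: Δλ = 0.2645 pm
Final wavelength: λ' = 2.8309 pm
Final energy: E' = 437.9703 keV

Fractional energy loss:
(E₀ - E')/E₀ = (483.1000 - 437.9703)/483.1000
= 45.1297/483.1000
= 0.0934
= 9.34%

(Intermediate values are shown rounded; full precision is carried through to the final answer.)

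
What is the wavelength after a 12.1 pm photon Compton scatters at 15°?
12.1827 pm

Using the Compton scattering formula:
λ' = λ + Δλ = λ + λ_C(1 - cos θ)

Given:
- Initial wavelength λ = 12.1 pm
- Scattering angle θ = 15°
- Compton wavelength λ_C ≈ 2.4263 pm

Calculate the shift:
Δλ = 2.4263 × (1 - cos(15°))
Δλ = 2.4263 × 0.0341
Δλ = 0.0827 pm

Final wavelength:
λ' = 12.1 + 0.0827 = 12.1827 pm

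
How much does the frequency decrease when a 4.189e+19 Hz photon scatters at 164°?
1.673e+19 Hz (decrease)

Convert frequency to wavelength (c = 299792458 m/s):
λ₀ = c/f₀ = 299792458/4.189e+19 = 7.1566593e-12 m = 7.1567 pm

Calculate Compton shift:
Δλ = λ_C(1 - cos(164°)) = 4.7586 pm

Final wavelength:
λ' = λ₀ + Δλ = 7.1567 + 4.7586 = 11.9153 pm

Final frequency:
f' = c/λ' = 299792458/1.1915289e-11 = 2.5160319e+19 Hz

Frequency shift (decrease):
Δf = f₀ - f' = 4.189e+19 - 2.5160319e+19 = 1.673e+19 Hz

(Intermediate values are shown rounded; full precision is carried through to the final answer.)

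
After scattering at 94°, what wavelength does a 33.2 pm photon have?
35.7956 pm

Using the Compton scattering formula:
λ' = λ + Δλ = λ + λ_C(1 - cos θ)

Given:
- Initial wavelength λ = 33.2 pm
- Scattering angle θ = 94°
- Compton wavelength λ_C ≈ 2.4263 pm

Calculate the shift:
Δλ = 2.4263 × (1 - cos(94°))
Δλ = 2.4263 × 1.0698
Δλ = 2.5956 pm

Final wavelength:
λ' = 33.2 + 2.5956 = 35.7956 pm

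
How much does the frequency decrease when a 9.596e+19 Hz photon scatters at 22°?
5.136e+18 Hz (decrease)

Convert frequency to wavelength (c = 299792458 m/s):
λ₀ = c/f₀ = 299792458/9.596e+19 = 3.1241398e-12 m = 3.1241 pm

Calculate Compton shift:
Δλ = λ_C(1 - cos(22°)) = 0.1767 pm

Final wavelength:
λ' = λ₀ + Δλ = 3.1241 + 0.1767 = 3.3008 pm

Final frequency:
f' = c/λ' = 299792458/3.3008144e-12 = 9.0823786e+19 Hz

Frequency shift (decrease):
Δf = f₀ - f' = 9.596e+19 - 9.0823786e+19 = 5.136e+18 Hz

(Intermediate values are shown rounded; full precision is carried through to the final answer.)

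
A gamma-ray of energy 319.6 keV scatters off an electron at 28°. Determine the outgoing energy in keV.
297.7983 keV

First convert energy to wavelength:
λ = hc/E, with hc ≈ 1239.842 keV·pm (i.e. 1239.842 eV·nm)

For E = 319.6 keV = 319600 eV:
λ = 1239.842 keV·pm / 319.6 keV
λ = 3.8794 pm

Calculate the Compton shift:
Δλ = λ_C(1 - cos(28°)) = 2.4263 × 0.1171
Δλ = 0.2840 pm

Final wavelength:
λ' = 3.8794 + 0.2840 = 4.1634 pm

Final energy:
E' = hc/λ' = 1239.842 / 4.1634 = 297.7983 keV

(Intermediate values are shown rounded; full precision is carried through to the final answer.)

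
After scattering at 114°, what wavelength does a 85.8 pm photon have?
89.2132 pm

Using the Compton scattering formula:
λ' = λ + Δλ = λ + λ_C(1 - cos θ)

Given:
- Initial wavelength λ = 85.8 pm
- Scattering angle θ = 114°
- Compton wavelength λ_C ≈ 2.4263 pm

Calculate the shift:
Δλ = 2.4263 × (1 - cos(114°))
Δλ = 2.4263 × 1.4067
Δλ = 3.4132 pm

Final wavelength:
λ' = 85.8 + 3.4132 = 89.2132 pm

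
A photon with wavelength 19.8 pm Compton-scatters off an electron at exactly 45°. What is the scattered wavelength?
20.5106 pm

Using the Compton formula: λ' = λ + λ_C(1 − cos θ)

For θ = 45°, cos θ = √2/2 (exact) ≈ 0.7071, so:
1 − cos 45° = 1 − (√2/2) ≈ 0.2929

Δλ = λ_C × 0.2929 = 2.4263 × 0.2929 = 0.7106 pm

λ' = 19.8 + 0.7106 = 20.5106 pm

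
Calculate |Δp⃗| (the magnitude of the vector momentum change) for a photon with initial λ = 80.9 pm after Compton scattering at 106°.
1.2843e-23 kg·m/s

Photon momentum magnitude is p = h/λ.

Initial momentum:
p₀ = h/λ = 6.6261e-34/8.0900e-11 = 8.1904e-24 kg·m/s

After scattering:
λ' = λ + Δλ = 80.9 + 3.0951 = 83.9951 pm
p' = h/λ' = 6.6261e-34/8.3995e-11 = 7.8886e-24 kg·m/s

Momentum is a vector; the scattered photon's direction makes angle θ = 106° with the incident direction. The magnitude of the vector change Δp⃗ = p⃗₀ − p⃗' is found from the law of cosines:
|Δp⃗|² = p₀² + p'² − 2p₀p'cos θ
|Δp⃗|² = (8.1904e-24)² + (7.8886e-24)² − 2·8.1904e-24·7.8886e-24·cos(106°)
|Δp⃗| = 1.2843e-23 kg·m/s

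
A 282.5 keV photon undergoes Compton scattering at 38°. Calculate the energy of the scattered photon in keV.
252.8652 keV

First convert energy to wavelength:
λ = hc/E, with hc ≈ 1239.842 keV·pm (i.e. 1239.842 eV·nm)

For E = 282.5 keV = 282500 eV:
λ = 1239.842 keV·pm / 282.5 keV
λ = 4.3888 pm

Calculate the Compton shift:
Δλ = λ_C(1 - cos(38°)) = 2.4263 × 0.2120
Δλ = 0.5144 pm

Final wavelength:
λ' = 4.3888 + 0.5144 = 4.9032 pm

Final energy:
E' = hc/λ' = 1239.842 / 4.9032 = 252.8652 keV

(Intermediate values are shown rounded; full precision is carried through to the final answer.)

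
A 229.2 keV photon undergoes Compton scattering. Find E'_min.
120.8181 keV (at θ = 180°)

The scattered photon has minimum energy when its wavelength is maximum, i.e., when the Compton shift Δλ = λ_C(1 − cos θ) is maximum. This occurs at θ = 180° (backscattering), giving Δλ_max = 2λ_C = 4.8526 pm.

Initial wavelength: λ₀ = hc/E₀ = 5.4094 pm
Maximum final wavelength: λ'_max = λ₀ + 2λ_C = 5.4094 + 4.8526 = 10.2621 pm
Minimum final energy: E'_min = hc/λ'_max = 120.8181 keV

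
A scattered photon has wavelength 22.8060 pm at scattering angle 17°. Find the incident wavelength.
22.7000 pm

From λ' = λ + Δλ, we have λ = λ' - Δλ

First calculate the Compton shift:
Δλ = λ_C(1 - cos θ)
Δλ = 2.4263 × (1 - cos(17°))
Δλ = 2.4263 × 0.0437
Δλ = 0.1060 pm

Initial wavelength:
λ = λ' - Δλ
λ = 22.8060 - 0.1060
λ = 22.7000 pm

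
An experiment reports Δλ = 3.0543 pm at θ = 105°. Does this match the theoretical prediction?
Yes, consistent

Calculate the expected shift for θ = 105°:

Δλ_expected = λ_C(1 - cos(105°))
Δλ_expected = 2.4263 × (1 - cos(105°))
Δλ_expected = 2.4263 × 1.2588
Δλ_expected = 3.0543 pm

Given shift: 3.0543 pm
Expected shift: 3.0543 pm
Difference: 0.0000 pm

The values match. This is consistent with Compton scattering at the stated angle.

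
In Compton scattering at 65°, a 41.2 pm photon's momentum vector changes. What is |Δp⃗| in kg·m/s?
1.7004e-23 kg·m/s

Photon momentum magnitude is p = h/λ.

Initial momentum:
p₀ = h/λ = 6.6261e-34/4.1200e-11 = 1.6083e-23 kg·m/s

After scattering:
λ' = λ + Δλ = 41.2 + 1.4009 = 42.6009 pm
p' = h/λ' = 6.6261e-34/4.2601e-11 = 1.5554e-23 kg·m/s

Momentum is a vector; the scattered photon's direction makes angle θ = 65° with the incident direction. The magnitude of the vector change Δp⃗ = p⃗₀ − p⃗' is found from the law of cosines:
|Δp⃗|² = p₀² + p'² − 2p₀p'cos θ
|Δp⃗|² = (1.6083e-23)² + (1.5554e-23)² − 2·1.6083e-23·1.5554e-23·cos(65°)
|Δp⃗| = 1.7004e-23 kg·m/s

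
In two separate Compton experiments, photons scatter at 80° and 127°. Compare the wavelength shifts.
127° produces the larger shift by a factor of 1.938

Calculate both shifts using Δλ = λ_C(1 - cos θ):

For θ₁ = 80°:
Δλ₁ = 2.4263 × (1 - cos(80°))
Δλ₁ = 2.4263 × 0.8264
Δλ₁ = 2.0050 pm

For θ₂ = 127°:
Δλ₂ = 2.4263 × (1 - cos(127°))
Δλ₂ = 2.4263 × 1.6018
Δλ₂ = 3.8865 pm

The 127° angle produces the larger shift.
Ratio: 3.8865/2.0050 = 1.938

(Intermediate values are shown rounded; full precision is carried through to the final answer.)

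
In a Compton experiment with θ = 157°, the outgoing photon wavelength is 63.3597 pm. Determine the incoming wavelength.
58.7000 pm

From λ' = λ + Δλ, we have λ = λ' - Δλ

First calculate the Compton shift:
Δλ = λ_C(1 - cos θ)
Δλ = 2.4263 × (1 - cos(157°))
Δλ = 2.4263 × 1.9205
Δλ = 4.6597 pm

Initial wavelength:
λ = λ' - Δλ
λ = 63.3597 - 4.6597
λ = 58.7000 pm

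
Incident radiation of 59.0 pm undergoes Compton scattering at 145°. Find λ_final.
63.4138 pm

Using the Compton scattering formula:
λ' = λ + Δλ = λ + λ_C(1 - cos θ)

Given:
- Initial wavelength λ = 59.0 pm
- Scattering angle θ = 145°
- Compton wavelength λ_C ≈ 2.4263 pm

Calculate the shift:
Δλ = 2.4263 × (1 - cos(145°))
Δλ = 2.4263 × 1.8192
Δλ = 4.4138 pm

Final wavelength:
λ' = 59.0 + 4.4138 = 63.4138 pm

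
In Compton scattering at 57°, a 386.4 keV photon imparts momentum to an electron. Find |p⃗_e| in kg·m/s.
1.7801e-22 kg·m/s

The electron is initially at rest, so by conservation of momentum:
p⃗_e = p⃗₀ − p⃗'  (incident photon momentum minus scattered photon momentum)

Photon momentum magnitudes (p = h/λ = E/c):
λ₀ = hc/E₀ = 3.2087 pm → p₀ = h/λ₀ = 2.0650e-22 kg·m/s
Δλ = λ_C(1 − cos 57°) = 1.1048 pm
λ' = 4.3135 pm → p' = h/λ' = 1.5361e-22 kg·m/s

The scattered photon makes angle θ = 57° with the incident direction, so by the law of cosines:
|p⃗_e|² = p₀² + p'² − 2p₀p'cos θ
|p⃗_e|² = (2.0650e-22)² + (1.5361e-22)² − 2·2.0650e-22·1.5361e-22·cos(57°)
|p⃗_e| = 1.7801e-22 kg·m/s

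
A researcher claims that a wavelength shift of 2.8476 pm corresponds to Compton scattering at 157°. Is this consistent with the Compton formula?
No, inconsistent

Calculate the expected shift for θ = 157°:

Δλ_expected = λ_C(1 - cos(157°))
Δλ_expected = 2.4263 × (1 - cos(157°))
Δλ_expected = 2.4263 × 1.9205
Δλ_expected = 4.6597 pm

Given shift: 2.8476 pm
Expected shift: 4.6597 pm
Difference: 1.8121 pm

The values do not match. The given shift corresponds to θ ≈ 100.0°, not 157°.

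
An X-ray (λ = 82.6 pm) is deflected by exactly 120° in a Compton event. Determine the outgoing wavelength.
86.2395 pm

Using the Compton formula: λ' = λ + λ_C(1 − cos θ)

For θ = 120°, cos θ = -1/2 (exact) = -0.5000, so:
1 − cos 120° = 1 − (-1/2) = 1.5000

Δλ = λ_C × 1.5000 = 2.4263 × 1.5000 = 3.6395 pm

λ' = 82.6 + 3.6395 = 86.2395 pm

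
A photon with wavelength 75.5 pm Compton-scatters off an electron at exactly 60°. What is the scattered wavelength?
76.7132 pm

Using the Compton formula: λ' = λ + λ_C(1 − cos θ)

For θ = 60°, cos θ = 1/2 (exact) = 0.5000, so:
1 − cos 60° = 1 − (1/2) = 0.5000

Δλ = λ_C × 0.5000 = 2.4263 × 0.5000 = 1.2132 pm

λ' = 75.5 + 1.2132 = 76.7132 pm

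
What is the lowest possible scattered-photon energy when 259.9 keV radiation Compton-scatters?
128.8405 keV (at θ = 180°)

The scattered photon has minimum energy when its wavelength is maximum, i.e., when the Compton shift Δλ = λ_C(1 − cos θ) is maximum. This occurs at θ = 180° (backscattering), giving Δλ_max = 2λ_C = 4.8526 pm.

Initial wavelength: λ₀ = hc/E₀ = 4.7705 pm
Maximum final wavelength: λ'_max = λ₀ + 2λ_C = 4.7705 + 4.8526 = 9.6231 pm
Minimum final energy: E'_min = hc/λ'_max = 128.8405 keV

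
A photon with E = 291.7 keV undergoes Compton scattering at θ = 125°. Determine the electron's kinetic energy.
138.0333 keV

By energy conservation: K_e = E_initial - E_final

First find the scattered photon energy:
Initial wavelength: λ = hc/E = 4.2504 pm
Compton shift: Δλ = λ_C(1 - cos(125°)) = 3.8180 pm
Final wavelength: λ' = 4.2504 + 3.8180 = 8.0684 pm
Final photon energy: E' = hc/λ' = 153.6667 keV

Electron kinetic energy:
K_e = E - E' = 291.7000 - 153.6667 = 138.0333 keV

(Intermediate values are shown rounded; full precision is carried through to the final answer.)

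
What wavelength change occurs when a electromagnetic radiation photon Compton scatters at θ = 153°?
4.5882 pm

Using the Compton scattering formula:
Δλ = λ_C(1 - cos θ)

where λ_C = h/(m_e·c) ≈ 2.4263 pm is the Compton wavelength of an electron.

For θ = 153°:
cos(153°) = -0.8910
1 - cos(153°) = 1.8910

Δλ = 2.4263 × 1.8910
Δλ = 4.5882 pm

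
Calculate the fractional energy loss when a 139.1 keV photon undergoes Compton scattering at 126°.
0.3018 (or 30.18%)

Calculate initial and final photon energies:

Initial: E₀ = 139.1 keV → λ₀ = 8.9133 pm
Compton shift: Δλ = 3.8525 pm
Final wavelength: λ' = 12.7658 pm
Final energy: E' = 97.1224 keV

Fractional energy loss:
(E₀ - E')/E₀ = (139.1000 - 97.1224)/139.1000
= 41.9776/139.1000
= 0.3018
= 30.18%

(Intermediate values are shown rounded; full precision is carried through to the final answer.)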